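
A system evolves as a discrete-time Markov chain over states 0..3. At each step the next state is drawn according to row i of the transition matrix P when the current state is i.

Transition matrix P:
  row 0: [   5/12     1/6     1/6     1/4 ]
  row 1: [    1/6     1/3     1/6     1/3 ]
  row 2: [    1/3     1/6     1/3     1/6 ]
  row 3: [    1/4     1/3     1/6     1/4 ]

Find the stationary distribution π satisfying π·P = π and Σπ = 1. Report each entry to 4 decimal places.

π = [0.2949, 0.2508, 0.2000, 0.2542]

Balance equations π_j = Σ_i π_i·P[i][j]:
  π_0 = 5/12·π_0 + 1/6·π_1 + 1/3·π_2 + 1/4·π_3
  π_1 = 1/6·π_0 + 1/3·π_1 + 1/6·π_2 + 1/3·π_3
  π_2 = 1/6·π_0 + 1/6·π_1 + 1/3·π_2 + 1/6·π_3
  normalize: π_0 + π_1 + π_2 + π_3 = 1
Solving the linear system gives exactly π = [87/295, 74/295, 1/5, 15/59].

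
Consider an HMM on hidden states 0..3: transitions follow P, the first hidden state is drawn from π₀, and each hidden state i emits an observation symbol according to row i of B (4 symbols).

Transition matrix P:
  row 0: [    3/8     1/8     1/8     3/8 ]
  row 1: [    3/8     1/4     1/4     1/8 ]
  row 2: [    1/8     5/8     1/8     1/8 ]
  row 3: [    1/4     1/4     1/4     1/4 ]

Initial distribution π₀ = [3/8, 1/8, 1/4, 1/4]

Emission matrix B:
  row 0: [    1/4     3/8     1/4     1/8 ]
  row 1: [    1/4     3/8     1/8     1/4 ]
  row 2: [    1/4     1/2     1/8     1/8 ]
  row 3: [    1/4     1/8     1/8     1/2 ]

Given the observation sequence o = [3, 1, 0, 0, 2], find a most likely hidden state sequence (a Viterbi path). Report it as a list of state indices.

t=0: δ = [4.688e-02, 3.125e-02, 3.125e-02, 1.250e-01]  (obs o_0=3)
t=1: δ = [1.172e-02, 1.172e-02, 1.562e-02, 3.906e-03]  ψ = [3, 3, 3, 3]  (obs o_1=1)
t=2: δ = [1.099e-03, 2.441e-03, 7.324e-04, 1.099e-03]  ψ = [0, 2, 1, 0]  (obs o_2=0)
t=3: δ = [2.289e-04, 1.526e-04, 1.526e-04, 1.030e-04]  ψ = [1, 1, 1, 0]  (obs o_3=0)
t=4: δ = [2.146e-05, 1.192e-05, 4.768e-06, 1.073e-05]  ψ = [0, 2, 1, 0]  (obs o_4=2)
backtrack: best end state = 0; path = [3, 2, 1, 0, 0]

path = [3, 2, 1, 0, 0]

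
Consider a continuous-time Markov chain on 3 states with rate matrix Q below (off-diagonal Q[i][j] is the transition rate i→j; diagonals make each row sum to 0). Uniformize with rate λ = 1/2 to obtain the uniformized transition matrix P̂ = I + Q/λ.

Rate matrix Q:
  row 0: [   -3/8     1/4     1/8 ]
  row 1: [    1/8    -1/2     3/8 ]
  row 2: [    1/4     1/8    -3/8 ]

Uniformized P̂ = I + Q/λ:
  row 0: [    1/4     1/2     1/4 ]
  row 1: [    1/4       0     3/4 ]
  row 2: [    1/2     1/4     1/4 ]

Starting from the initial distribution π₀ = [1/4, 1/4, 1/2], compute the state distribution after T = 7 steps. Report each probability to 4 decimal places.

π = [0.3462, 0.2693, 0.3845]

t=0: π = [0.2500, 0.2500, 0.5000]
t=1: π = [0.3750, 0.2500, 0.3750]
t=2: π = [0.3438, 0.2813, 0.3750]
t=3: π = [0.3438, 0.2656, 0.3906]
t=4: π = [0.3477, 0.2695, 0.3828]
t=5: π = [0.3457, 0.2695, 0.3848]
t=6: π = [0.3462, 0.2690, 0.3848]
t=7: π = [0.3462, 0.2693, 0.3845]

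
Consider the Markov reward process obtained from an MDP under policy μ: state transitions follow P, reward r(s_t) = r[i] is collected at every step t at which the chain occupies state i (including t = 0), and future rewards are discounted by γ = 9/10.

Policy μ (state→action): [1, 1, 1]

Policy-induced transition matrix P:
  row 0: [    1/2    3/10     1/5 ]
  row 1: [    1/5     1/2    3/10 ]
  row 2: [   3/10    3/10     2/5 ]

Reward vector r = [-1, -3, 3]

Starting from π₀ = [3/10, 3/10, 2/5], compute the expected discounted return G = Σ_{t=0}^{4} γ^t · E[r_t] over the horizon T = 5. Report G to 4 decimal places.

t=0: π = [0.3000, 0.3000, 0.4000], E[r] = 0.0000, γ^t·E[r] = 0.000000, running G = 0.000000
t=1: π = [0.3300, 0.3600, 0.3100], E[r] = -0.4800, γ^t·E[r] = -0.432000, running G = -0.432000
t=2: π = [0.3300, 0.3720, 0.2980], E[r] = -0.5520, γ^t·E[r] = -0.447120, running G = -0.879120
t=3: π = [0.3288, 0.3744, 0.2968], E[r] = -0.5616, γ^t·E[r] = -0.409406, running G = -1.288526
t=4: π = [0.3283, 0.3749, 0.2968], E[r] = -0.5626, γ^t·E[r] = -0.369096, running G = -1.657622

G = -1.6576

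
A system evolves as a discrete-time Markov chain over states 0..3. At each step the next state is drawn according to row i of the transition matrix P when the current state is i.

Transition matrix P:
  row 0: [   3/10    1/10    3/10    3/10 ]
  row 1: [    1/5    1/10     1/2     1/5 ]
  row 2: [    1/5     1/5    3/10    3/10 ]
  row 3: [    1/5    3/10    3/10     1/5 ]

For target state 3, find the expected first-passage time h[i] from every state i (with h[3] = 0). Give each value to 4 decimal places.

h = [3.4875, 3.8434, 3.5231, 0.0000]

First-step conditioning: h[3] = 0; for i ≠ 3, h[i] = 1 + Σ_k P[i][k]·h[k].
  h[0] = 1 + 3/10·h[0] + 1/10·h[1] + 3/10·h[2]
  h[1] = 1 + 1/5·h[0] + 1/10·h[1] + 1/2·h[2]
  h[2] = 1 + 1/5·h[0] + 1/5·h[1] + 3/10·h[2]
Solving the 3×3 linear system over states ≠ 3 gives exactly h = [980/281, 1080/281, 990/281, 0] (h[3] = 0 is the target).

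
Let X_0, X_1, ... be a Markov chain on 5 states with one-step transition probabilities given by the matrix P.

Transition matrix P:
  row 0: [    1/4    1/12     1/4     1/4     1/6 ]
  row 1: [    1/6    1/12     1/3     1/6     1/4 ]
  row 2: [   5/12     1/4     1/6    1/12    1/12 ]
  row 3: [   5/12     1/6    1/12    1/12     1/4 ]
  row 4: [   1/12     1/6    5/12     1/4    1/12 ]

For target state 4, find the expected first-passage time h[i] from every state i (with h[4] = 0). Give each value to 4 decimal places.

First-step conditioning: h[4] = 0; for i ≠ 4, h[i] = 1 + Σ_k P[i][k]·h[k].
  h[0] = 1 + 1/4·h[0] + 1/12·h[1] + 1/4·h[2] + 1/4·h[3]
  h[1] = 1 + 1/6·h[0] + 1/12·h[1] + 1/3·h[2] + 1/6·h[3]
  h[2] = 1 + 5/12·h[0] + 1/4·h[1] + 1/6·h[2] + 1/12·h[3]
  h[3] = 1 + 5/12·h[0] + 1/6·h[1] + 1/12·h[2] + 1/12·h[3]
Solving the 4×4 linear system over states ≠ 4 gives exactly h = [6357/1109, 5916/1109, 6864/1109, 5799/1109, 0] (h[4] = 0 is the target).

h = [5.7322, 5.3345, 6.1894, 5.2290, 0.0000]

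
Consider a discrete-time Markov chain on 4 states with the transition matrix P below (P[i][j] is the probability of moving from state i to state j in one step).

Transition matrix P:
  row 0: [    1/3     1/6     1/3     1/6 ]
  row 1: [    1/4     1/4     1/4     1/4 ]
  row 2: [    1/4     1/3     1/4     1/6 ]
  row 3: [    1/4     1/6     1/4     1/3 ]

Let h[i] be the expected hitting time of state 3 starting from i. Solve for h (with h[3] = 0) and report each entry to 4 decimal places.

First-step conditioning: h[3] = 0; for i ≠ 3, h[i] = 1 + Σ_k P[i][k]·h[k].
  h[0] = 1 + 1/3·h[0] + 1/6·h[1] + 1/3·h[2]
  h[1] = 1 + 1/4·h[0] + 1/4·h[1] + 1/4·h[2]
  h[2] = 1 + 1/4·h[0] + 1/3·h[1] + 1/4·h[2]
Solving the 3×3 linear system over states ≠ 3 gives exactly h = [145/27, 44/9, 143/27, 0] (h[3] = 0 is the target).

h = [5.3704, 4.8889, 5.2963, 0.0000]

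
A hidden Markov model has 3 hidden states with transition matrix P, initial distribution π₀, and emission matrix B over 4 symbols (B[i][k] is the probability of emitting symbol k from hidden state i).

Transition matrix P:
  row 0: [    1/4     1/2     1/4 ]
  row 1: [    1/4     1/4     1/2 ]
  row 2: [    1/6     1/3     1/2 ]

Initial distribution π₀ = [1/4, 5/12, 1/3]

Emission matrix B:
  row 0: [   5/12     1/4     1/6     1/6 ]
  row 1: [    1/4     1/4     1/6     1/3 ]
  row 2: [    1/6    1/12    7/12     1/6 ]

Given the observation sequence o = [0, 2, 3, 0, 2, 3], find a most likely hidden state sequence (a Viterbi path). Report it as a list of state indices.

t=0: δ = [1.042e-01, 1.042e-01, 5.556e-02]  (obs o_0=0)
t=1: δ = [4.340e-03, 8.681e-03, 3.038e-02]  ψ = [0, 0, 1]  (obs o_1=2)
t=2: δ = [8.439e-04, 3.376e-03, 2.532e-03]  ψ = [2, 2, 2]  (obs o_2=3)
t=3: δ = [3.516e-04, 2.110e-04, 2.813e-04]  ψ = [1, 1, 1]  (obs o_3=0)
t=4: δ = [1.465e-05, 2.930e-05, 8.205e-05]  ψ = [0, 0, 2]  (obs o_4=2)
t=5: δ = [2.279e-06, 9.117e-06, 6.838e-06]  ψ = [2, 2, 2]  (obs o_5=3)
backtrack: best end state = 1; path = [1, 2, 1, 2, 2, 1]

path = [1, 2, 1, 2, 2, 1]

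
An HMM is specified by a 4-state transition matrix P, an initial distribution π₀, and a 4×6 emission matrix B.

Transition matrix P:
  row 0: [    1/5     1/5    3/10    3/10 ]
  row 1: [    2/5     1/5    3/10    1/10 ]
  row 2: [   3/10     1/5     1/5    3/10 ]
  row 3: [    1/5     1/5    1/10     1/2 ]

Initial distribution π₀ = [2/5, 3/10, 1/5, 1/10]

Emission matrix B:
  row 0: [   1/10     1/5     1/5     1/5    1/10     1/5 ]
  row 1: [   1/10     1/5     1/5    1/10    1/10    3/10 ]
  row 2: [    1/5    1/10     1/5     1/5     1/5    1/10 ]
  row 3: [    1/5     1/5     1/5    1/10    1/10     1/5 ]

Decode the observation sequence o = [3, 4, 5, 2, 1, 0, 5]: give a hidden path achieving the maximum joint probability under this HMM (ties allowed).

t=0: δ = [8.000e-02, 3.000e-02, 4.000e-02, 1.000e-02]  (obs o_0=3)
t=1: δ = [1.600e-03, 1.600e-03, 4.800e-03, 2.400e-03]  ψ = [0, 0, 0, 0]  (obs o_1=4)
t=2: δ = [2.880e-04, 2.880e-04, 9.600e-05, 2.880e-04]  ψ = [2, 2, 2, 2]  (obs o_2=5)
t=3: δ = [2.304e-05, 1.152e-05, 1.728e-05, 2.880e-05]  ψ = [1, 0, 0, 3]  (obs o_3=2)
t=4: δ = [1.152e-06, 1.152e-06, 6.912e-07, 2.880e-06]  ψ = [3, 3, 0, 3]  (obs o_4=1)
t=5: δ = [5.760e-08, 5.760e-08, 6.912e-08, 2.880e-07]  ψ = [3, 3, 0, 3]  (obs o_5=0)
t=6: δ = [1.152e-08, 1.728e-08, 2.880e-09, 2.880e-08]  ψ = [3, 3, 3, 3]  (obs o_6=5)
backtrack: best end state = 3; path = [0, 2, 3, 3, 3, 3, 3]

path = [0, 2, 3, 3, 3, 3, 3]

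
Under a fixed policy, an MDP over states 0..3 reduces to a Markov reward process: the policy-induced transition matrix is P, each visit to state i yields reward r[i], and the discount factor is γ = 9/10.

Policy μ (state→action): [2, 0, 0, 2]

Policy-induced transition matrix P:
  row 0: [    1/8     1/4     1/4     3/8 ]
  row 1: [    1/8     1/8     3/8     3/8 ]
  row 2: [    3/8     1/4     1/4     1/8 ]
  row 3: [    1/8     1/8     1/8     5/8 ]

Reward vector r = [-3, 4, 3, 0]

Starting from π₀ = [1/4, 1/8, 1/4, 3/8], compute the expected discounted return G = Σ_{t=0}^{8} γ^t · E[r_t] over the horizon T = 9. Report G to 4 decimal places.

t=0: π = [0.2500, 0.1250, 0.2500, 0.3750], E[r] = 0.5000, γ^t·E[r] = 0.500000, running G = 0.500000
t=1: π = [0.1875, 0.1875, 0.2188, 0.4063], E[r] = 0.8438, γ^t·E[r] = 0.759375, running G = 1.259375
t=2: π = [0.1797, 0.1758, 0.2227, 0.4219], E[r] = 0.8320, γ^t·E[r] = 0.673945, running G = 1.933320
t=3: π = [0.1807, 0.1753, 0.2192, 0.4248], E[r] = 0.8169, γ^t·E[r] = 0.595516, running G = 2.528836
t=4: π = [0.1798, 0.1750, 0.2188, 0.4264], E[r] = 0.8170, γ^t·E[r] = 0.536005, running G = 3.064841
t=5: π = [0.1797, 0.1748, 0.2186, 0.4269], E[r] = 0.8159, γ^t·E[r] = 0.481796, running G = 3.546637
t=6: π = [0.1796, 0.1748, 0.2185, 0.4271], E[r] = 0.8157, γ^t·E[r] = 0.433487, running G = 3.980124
t=7: π = [0.1796, 0.1748, 0.2185, 0.4271], E[r] = 0.8156, γ^t·E[r] = 0.390093, running G = 4.370217
t=8: π = [0.1796, 0.1748, 0.2185, 0.4272], E[r] = 0.8156, γ^t·E[r] = 0.351069, running G = 4.721286

G = 4.7213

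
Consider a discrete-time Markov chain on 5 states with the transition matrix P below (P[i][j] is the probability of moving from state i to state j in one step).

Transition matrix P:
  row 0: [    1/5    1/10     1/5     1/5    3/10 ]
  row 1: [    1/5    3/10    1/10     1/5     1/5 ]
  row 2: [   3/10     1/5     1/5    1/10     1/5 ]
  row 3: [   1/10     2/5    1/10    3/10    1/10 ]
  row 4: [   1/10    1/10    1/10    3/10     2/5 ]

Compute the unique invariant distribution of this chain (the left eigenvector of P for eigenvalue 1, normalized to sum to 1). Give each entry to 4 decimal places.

π = [0.1653, 0.2292, 0.1295, 0.2347, 0.2413]

Balance equations π_j = Σ_i π_i·P[i][j]:
  π_0 = 1/5·π_0 + 1/5·π_1 + 3/10·π_2 + 1/10·π_3 + 1/10·π_4
  π_1 = 1/10·π_0 + 3/10·π_1 + 1/5·π_2 + 2/5·π_3 + 1/10·π_4
  π_2 = 1/5·π_0 + 1/10·π_1 + 1/5·π_2 + 1/10·π_3 + 1/10·π_4
  π_3 = 1/5·π_0 + 1/5·π_1 + 1/10·π_2 + 3/10·π_3 + 3/10·π_4
  normalize: π_0 + π_1 + π_2 + π_3 + π_4 = 1
Solving the linear system gives exactly π = [272/1645, 377/1645, 213/1645, 386/1645, 397/1645].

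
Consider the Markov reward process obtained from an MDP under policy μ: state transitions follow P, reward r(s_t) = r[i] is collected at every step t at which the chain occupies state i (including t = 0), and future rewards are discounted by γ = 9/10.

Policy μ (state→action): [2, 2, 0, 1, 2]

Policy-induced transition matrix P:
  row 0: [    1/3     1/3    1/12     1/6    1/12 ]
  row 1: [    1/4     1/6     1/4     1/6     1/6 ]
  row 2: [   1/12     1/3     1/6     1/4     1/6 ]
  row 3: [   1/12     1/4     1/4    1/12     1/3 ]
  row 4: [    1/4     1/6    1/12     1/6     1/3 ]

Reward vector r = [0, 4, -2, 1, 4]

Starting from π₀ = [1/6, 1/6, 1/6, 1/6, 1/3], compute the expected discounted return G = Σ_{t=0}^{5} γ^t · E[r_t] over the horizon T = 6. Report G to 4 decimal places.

G = 8.0366

t=0: π = [0.1667, 0.1667, 0.1667, 0.1667, 0.3333], E[r] = 1.8333, γ^t·E[r] = 1.833333, running G = 1.833333
t=1: π = [0.2083, 0.2361, 0.1528, 0.1667, 0.2361], E[r] = 1.7500, γ^t·E[r] = 1.575000, running G = 3.408333
t=2: π = [0.2141, 0.2407, 0.1632, 0.1655, 0.2164], E[r] = 1.6678, γ^t·E[r] = 1.350938, running G = 4.759271
t=3: π = [0.2131, 0.2433, 0.1646, 0.1665, 0.2125], E[r] = 1.6605, γ^t·E[r] = 1.210500, running G = 5.969771
t=4: π = [0.2126, 0.2435, 0.1654, 0.1665, 0.2121], E[r] = 1.6580, γ^t·E[r] = 1.087842, running G = 7.057612
t=5: π = [0.2124, 0.2435, 0.1654, 0.1666, 0.2121], E[r] = 1.6580, γ^t·E[r] = 0.979031, running G = 8.036644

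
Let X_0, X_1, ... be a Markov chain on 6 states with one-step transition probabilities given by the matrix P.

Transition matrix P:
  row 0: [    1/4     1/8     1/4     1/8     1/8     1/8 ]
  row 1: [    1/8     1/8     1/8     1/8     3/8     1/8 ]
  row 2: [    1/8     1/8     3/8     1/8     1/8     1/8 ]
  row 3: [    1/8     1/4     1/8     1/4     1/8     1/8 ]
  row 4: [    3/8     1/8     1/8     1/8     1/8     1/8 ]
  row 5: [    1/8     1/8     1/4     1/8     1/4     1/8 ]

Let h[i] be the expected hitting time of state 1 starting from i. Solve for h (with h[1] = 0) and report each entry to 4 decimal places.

First-step conditioning: h[1] = 0; for i ≠ 1, h[i] = 1 + Σ_k P[i][k]·h[k].
  h[0] = 1 + 1/4·h[0] + 1/4·h[2] + 1/8·h[3] + 1/8·h[4] + 1/8·h[5]
  h[2] = 1 + 1/8·h[0] + 3/8·h[2] + 1/8·h[3] + 1/8·h[4] + 1/8·h[5]
  h[3] = 1 + 1/8·h[0] + 1/8·h[2] + 1/4·h[3] + 1/8·h[4] + 1/8·h[5]
  h[4] = 1 + 3/8·h[0] + 1/8·h[2] + 1/8·h[3] + 1/8·h[4] + 1/8·h[5]
  h[5] = 1 + 1/8·h[0] + 1/4·h[2] + 1/8·h[3] + 1/4·h[4] + 1/8·h[5]
Solving the 5×5 linear system over states ≠ 1 gives exactly h = [7, 0, 7, 6, 7, 7] (h[1] = 0 is the target).

h = [7.0000, 0.0000, 7.0000, 6.0000, 7.0000, 7.0000]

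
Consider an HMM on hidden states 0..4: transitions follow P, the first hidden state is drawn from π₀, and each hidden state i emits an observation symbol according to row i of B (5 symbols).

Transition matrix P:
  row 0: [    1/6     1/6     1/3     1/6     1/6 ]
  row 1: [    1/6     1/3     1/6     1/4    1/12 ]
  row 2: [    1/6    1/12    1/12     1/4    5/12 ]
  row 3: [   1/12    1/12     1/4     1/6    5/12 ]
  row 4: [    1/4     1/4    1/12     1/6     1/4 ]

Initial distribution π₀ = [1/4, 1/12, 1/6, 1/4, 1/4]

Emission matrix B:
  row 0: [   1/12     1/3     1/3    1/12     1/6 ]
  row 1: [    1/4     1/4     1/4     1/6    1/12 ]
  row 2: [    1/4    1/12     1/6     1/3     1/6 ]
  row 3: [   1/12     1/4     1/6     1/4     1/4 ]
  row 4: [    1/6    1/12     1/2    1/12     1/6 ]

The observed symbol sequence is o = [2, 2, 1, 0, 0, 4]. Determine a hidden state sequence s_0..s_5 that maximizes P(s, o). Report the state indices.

path = [4, 4, 1, 1, 1, 3]

t=0: δ = [8.333e-02, 2.083e-02, 2.778e-02, 4.167e-02, 1.250e-01]  (obs o_0=2)
t=1: δ = [1.042e-02, 7.812e-03, 4.630e-03, 3.472e-03, 1.562e-02]  ψ = [4, 4, 0, 4, 4]  (obs o_1=2)
t=2: δ = [1.302e-03, 9.766e-04, 2.894e-04, 6.510e-04, 3.255e-04]  ψ = [4, 4, 0, 4, 4]  (obs o_2=1)
t=3: δ = [1.808e-05, 8.138e-05, 1.085e-04, 2.035e-05, 4.521e-05]  ψ = [0, 1, 0, 1, 3]  (obs o_3=0)
t=4: δ = [1.507e-06, 6.782e-06, 3.391e-06, 2.261e-06, 7.535e-06]  ψ = [2, 1, 1, 2, 2]  (obs o_4=0)
t=5: δ = [3.140e-07, 1.884e-07, 1.884e-07, 4.239e-07, 3.140e-07]  ψ = [4, 1, 1, 1, 4]  (obs o_5=4)
backtrack: best end state = 3; path = [4, 4, 1, 1, 1, 3]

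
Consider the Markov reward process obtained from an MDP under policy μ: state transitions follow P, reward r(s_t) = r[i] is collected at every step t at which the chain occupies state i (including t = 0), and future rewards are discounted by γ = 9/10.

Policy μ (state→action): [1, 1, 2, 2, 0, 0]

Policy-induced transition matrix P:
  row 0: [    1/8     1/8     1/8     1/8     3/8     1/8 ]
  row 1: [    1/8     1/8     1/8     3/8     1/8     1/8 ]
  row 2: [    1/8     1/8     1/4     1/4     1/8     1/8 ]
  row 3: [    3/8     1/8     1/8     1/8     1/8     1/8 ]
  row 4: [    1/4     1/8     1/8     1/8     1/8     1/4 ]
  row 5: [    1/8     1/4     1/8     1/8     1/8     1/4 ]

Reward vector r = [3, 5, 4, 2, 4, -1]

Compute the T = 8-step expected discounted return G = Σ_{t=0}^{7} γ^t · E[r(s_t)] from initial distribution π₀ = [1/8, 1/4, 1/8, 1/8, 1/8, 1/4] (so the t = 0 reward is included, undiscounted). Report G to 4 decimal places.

t=0: π = [0.1250, 0.2500, 0.1250, 0.1250, 0.1250, 0.2500], E[r] = 2.6250, γ^t·E[r] = 2.625000, running G = 2.625000
t=1: π = [0.1719, 0.1563, 0.1406, 0.2031, 0.1563, 0.1719], E[r] = 2.7188, γ^t·E[r] = 2.446875, running G = 5.071875
t=2: π = [0.1953, 0.1465, 0.1426, 0.1816, 0.1680, 0.1660], E[r] = 2.7578, γ^t·E[r] = 2.233828, running G = 7.305703
t=3: π = [0.1914, 0.1458, 0.1428, 0.1794, 0.1738, 0.1667], E[r] = 2.7617, γ^t·E[r] = 2.013293, running G = 9.318996
t=4: π = [0.1916, 0.1458, 0.1429, 0.1793, 0.1729, 0.1676], E[r] = 2.7578, γ^t·E[r] = 1.809401, running G = 11.128397
t=5: π = [0.1914, 0.1459, 0.1429, 0.1793, 0.1729, 0.1676], E[r] = 2.7581, γ^t·E[r] = 1.628641, running G = 12.757038
t=6: π = [0.1914, 0.1459, 0.1429, 0.1793, 0.1729, 0.1676], E[r] = 2.7580, γ^t·E[r] = 1.465732, running G = 14.222770
t=7: π = [0.1914, 0.1459, 0.1429, 0.1793, 0.1729, 0.1676], E[r] = 2.7581, γ^t·E[r] = 1.319170, running G = 15.541940

G = 15.5419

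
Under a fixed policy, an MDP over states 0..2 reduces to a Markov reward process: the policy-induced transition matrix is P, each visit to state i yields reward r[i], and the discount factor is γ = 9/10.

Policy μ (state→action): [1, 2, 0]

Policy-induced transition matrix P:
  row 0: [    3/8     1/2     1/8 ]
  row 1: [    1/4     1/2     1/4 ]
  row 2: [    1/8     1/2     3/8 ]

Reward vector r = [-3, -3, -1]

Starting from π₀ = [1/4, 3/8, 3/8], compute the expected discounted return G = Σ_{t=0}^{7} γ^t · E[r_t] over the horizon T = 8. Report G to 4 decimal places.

G = -13.9520

t=0: π = [0.2500, 0.3750, 0.3750], E[r] = -2.2500, γ^t·E[r] = -2.250000, running G = -2.250000
t=1: π = [0.2344, 0.5000, 0.2656], E[r] = -2.4688, γ^t·E[r] = -2.221875, running G = -4.471875
t=2: π = [0.2461, 0.5000, 0.2539], E[r] = -2.4922, γ^t·E[r] = -2.018672, running G = -6.490547
t=3: π = [0.2490, 0.5000, 0.2510], E[r] = -2.4980, γ^t·E[r] = -1.821076, running G = -8.311623
t=4: π = [0.2498, 0.5000, 0.2502], E[r] = -2.4995, γ^t·E[r] = -1.639930, running G = -9.951553
t=5: π = [0.2499, 0.5000, 0.2501], E[r] = -2.4999, γ^t·E[r] = -1.476153, running G = -11.427706
t=6: π = [0.2500, 0.5000, 0.2500], E[r] = -2.5000, γ^t·E[r] = -1.328586, running G = -12.756292
t=7: π = [0.2500, 0.5000, 0.2500], E[r] = -2.5000, γ^t·E[r] = -1.195739, running G = -13.952030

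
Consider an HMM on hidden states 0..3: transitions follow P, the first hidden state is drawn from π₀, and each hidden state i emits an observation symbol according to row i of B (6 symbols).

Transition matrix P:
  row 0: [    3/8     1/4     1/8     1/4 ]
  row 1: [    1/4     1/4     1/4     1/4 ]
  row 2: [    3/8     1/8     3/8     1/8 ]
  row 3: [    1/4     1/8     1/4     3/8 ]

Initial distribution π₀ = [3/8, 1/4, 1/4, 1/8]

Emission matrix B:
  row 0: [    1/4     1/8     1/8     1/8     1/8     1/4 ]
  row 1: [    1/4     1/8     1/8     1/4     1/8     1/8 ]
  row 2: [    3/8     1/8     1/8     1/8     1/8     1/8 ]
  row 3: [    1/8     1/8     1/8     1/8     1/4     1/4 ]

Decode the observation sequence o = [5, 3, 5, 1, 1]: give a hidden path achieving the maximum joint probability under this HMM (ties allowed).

path = [0, 0, 0, 0, 0]

t=0: δ = [9.375e-02, 3.125e-02, 3.125e-02, 3.125e-02]  (obs o_0=5)
t=1: δ = [4.395e-03, 5.859e-03, 1.465e-03, 2.930e-03]  ψ = [0, 0, 0, 0]  (obs o_1=3)
t=2: δ = [4.120e-04, 1.831e-04, 1.831e-04, 3.662e-04]  ψ = [0, 1, 1, 1]  (obs o_2=5)
t=3: δ = [1.931e-05, 1.287e-05, 1.144e-05, 1.717e-05]  ψ = [0, 0, 3, 3]  (obs o_3=1)
t=4: δ = [9.052e-07, 6.035e-07, 5.364e-07, 8.047e-07]  ψ = [0, 0, 2, 3]  (obs o_4=1)
backtrack: best end state = 0; path = [0, 0, 0, 0, 0]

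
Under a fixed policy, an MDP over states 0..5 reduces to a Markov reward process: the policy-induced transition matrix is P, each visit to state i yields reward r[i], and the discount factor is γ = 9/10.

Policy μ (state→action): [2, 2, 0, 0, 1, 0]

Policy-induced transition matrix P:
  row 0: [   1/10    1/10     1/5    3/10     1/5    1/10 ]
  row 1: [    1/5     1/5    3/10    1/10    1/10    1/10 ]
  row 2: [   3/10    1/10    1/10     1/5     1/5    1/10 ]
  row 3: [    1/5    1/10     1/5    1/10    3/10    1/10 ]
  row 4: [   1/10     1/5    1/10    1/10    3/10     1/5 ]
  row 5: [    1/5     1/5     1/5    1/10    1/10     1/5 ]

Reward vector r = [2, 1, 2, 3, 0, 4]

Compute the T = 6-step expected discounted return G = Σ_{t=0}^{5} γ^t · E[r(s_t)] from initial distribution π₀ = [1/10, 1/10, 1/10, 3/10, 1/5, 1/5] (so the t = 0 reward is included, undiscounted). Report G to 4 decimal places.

G = 9.0165

t=0: π = [0.1000, 0.1000, 0.1000, 0.3000, 0.2000, 0.2000], E[r] = 2.2000, γ^t·E[r] = 2.200000, running G = 2.200000
t=1: π = [0.1800, 0.1500, 0.1800, 0.1300, 0.2200, 0.1400], E[r] = 1.8200, γ^t·E[r] = 1.638000, running G = 3.838000
t=2: π = [0.1780, 0.1510, 0.1750, 0.1540, 0.2060, 0.1360], E[r] = 1.8630, γ^t·E[r] = 1.509030, running G = 5.347030
t=3: π = [0.1791, 0.1493, 0.1770, 0.1531, 0.2073, 0.1342], E[r] = 1.8576, γ^t·E[r] = 1.354190, running G = 6.701220
t=4: π = [0.1791, 0.1491, 0.1765, 0.1535, 0.2077, 0.1342], E[r] = 1.8574, γ^t·E[r] = 1.218614, running G = 7.919834
t=5: π = [0.1790, 0.1491, 0.1765, 0.1535, 0.2078, 0.1342], E[r] = 1.8571, γ^t·E[r] = 1.096624, running G = 9.016458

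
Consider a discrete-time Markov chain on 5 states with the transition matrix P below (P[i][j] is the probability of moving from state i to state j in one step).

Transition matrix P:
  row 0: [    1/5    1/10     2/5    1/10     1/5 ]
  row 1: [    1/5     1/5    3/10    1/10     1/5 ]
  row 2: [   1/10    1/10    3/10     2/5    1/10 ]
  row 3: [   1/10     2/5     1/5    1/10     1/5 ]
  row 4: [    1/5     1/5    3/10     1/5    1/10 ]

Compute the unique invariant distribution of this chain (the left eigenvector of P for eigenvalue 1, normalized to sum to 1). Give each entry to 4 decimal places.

π = [0.1501, 0.1963, 0.2946, 0.2039, 0.1550]

Balance equations π_j = Σ_i π_i·P[i][j]:
  π_0 = 1/5·π_0 + 1/5·π_1 + 1/10·π_2 + 1/10·π_3 + 1/5·π_4
  π_1 = 1/10·π_0 + 1/5·π_1 + 1/10·π_2 + 2/5·π_3 + 1/5·π_4
  π_2 = 2/5·π_0 + 3/10·π_1 + 3/10·π_2 + 1/5·π_3 + 3/10·π_4
  π_3 = 1/10·π_0 + 1/10·π_1 + 2/5·π_2 + 1/10·π_3 + 1/5·π_4
  normalize: π_0 + π_1 + π_2 + π_3 + π_4 = 1
Solving the linear system gives exactly π = [1721/11462, 1125/5731, 307/1042, 2337/11462, 1777/11462].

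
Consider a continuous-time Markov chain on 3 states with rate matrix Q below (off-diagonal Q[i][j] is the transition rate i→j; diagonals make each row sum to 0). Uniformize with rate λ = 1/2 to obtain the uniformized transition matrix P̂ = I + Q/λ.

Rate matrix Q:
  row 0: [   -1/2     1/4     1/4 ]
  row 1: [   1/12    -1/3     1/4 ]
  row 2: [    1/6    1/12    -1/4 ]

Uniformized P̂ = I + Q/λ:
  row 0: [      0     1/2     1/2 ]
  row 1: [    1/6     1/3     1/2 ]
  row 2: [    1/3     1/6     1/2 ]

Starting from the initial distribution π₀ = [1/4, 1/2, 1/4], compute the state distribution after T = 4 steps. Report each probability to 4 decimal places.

t=0: π = [0.2500, 0.5000, 0.2500]
t=1: π = [0.1667, 0.3333, 0.5000]
t=2: π = [0.2222, 0.2778, 0.5000]
t=3: π = [0.2130, 0.2870, 0.5000]
t=4: π = [0.2145, 0.2855, 0.5000]

π = [0.2145, 0.2855, 0.5000]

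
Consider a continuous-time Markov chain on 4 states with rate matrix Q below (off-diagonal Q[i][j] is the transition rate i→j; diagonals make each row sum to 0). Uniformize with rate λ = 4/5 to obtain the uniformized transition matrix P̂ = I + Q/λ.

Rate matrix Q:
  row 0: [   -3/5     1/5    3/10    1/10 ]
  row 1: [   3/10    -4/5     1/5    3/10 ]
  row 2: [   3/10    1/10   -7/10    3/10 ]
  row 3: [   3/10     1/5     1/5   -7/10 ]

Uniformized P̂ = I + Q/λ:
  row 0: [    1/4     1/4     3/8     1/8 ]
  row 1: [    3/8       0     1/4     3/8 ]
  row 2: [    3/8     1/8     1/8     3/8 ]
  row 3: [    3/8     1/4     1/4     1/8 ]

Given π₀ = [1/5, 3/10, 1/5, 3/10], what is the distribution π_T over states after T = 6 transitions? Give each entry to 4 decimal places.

π = [0.3333, 0.1741, 0.2593, 0.2333]

t=0: π = [0.2000, 0.3000, 0.2000, 0.3000]
t=1: π = [0.3500, 0.1500, 0.2500, 0.2500]
t=2: π = [0.3313, 0.1813, 0.2625, 0.2250]
t=3: π = [0.3336, 0.1719, 0.2586, 0.2359]
t=4: π = [0.3333, 0.1747, 0.2594, 0.2326]
t=5: π = [0.3333, 0.1739, 0.2592, 0.2335]
t=6: π = [0.3333, 0.1741, 0.2593, 0.2333]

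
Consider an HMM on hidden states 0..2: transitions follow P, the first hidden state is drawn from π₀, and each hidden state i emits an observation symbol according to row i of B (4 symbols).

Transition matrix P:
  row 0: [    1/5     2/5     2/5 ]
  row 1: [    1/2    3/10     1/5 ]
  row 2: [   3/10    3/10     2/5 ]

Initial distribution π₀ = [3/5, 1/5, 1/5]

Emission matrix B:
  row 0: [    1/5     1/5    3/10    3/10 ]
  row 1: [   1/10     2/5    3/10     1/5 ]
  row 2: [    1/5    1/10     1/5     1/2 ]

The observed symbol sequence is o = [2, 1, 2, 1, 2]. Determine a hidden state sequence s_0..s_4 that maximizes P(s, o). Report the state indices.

path = [0, 1, 0, 1, 0]

t=0: δ = [1.800e-01, 6.000e-02, 4.000e-02]  (obs o_0=2)
t=1: δ = [7.200e-03, 2.880e-02, 7.200e-03]  ψ = [0, 0, 0]  (obs o_1=1)
t=2: δ = [4.320e-03, 2.592e-03, 1.152e-03]  ψ = [1, 1, 1]  (obs o_2=2)
t=3: δ = [2.592e-04, 6.912e-04, 1.728e-04]  ψ = [1, 0, 0]  (obs o_3=1)
t=4: δ = [1.037e-04, 6.221e-05, 2.765e-05]  ψ = [1, 1, 1]  (obs o_4=2)
backtrack: best end state = 0; path = [0, 1, 0, 1, 0]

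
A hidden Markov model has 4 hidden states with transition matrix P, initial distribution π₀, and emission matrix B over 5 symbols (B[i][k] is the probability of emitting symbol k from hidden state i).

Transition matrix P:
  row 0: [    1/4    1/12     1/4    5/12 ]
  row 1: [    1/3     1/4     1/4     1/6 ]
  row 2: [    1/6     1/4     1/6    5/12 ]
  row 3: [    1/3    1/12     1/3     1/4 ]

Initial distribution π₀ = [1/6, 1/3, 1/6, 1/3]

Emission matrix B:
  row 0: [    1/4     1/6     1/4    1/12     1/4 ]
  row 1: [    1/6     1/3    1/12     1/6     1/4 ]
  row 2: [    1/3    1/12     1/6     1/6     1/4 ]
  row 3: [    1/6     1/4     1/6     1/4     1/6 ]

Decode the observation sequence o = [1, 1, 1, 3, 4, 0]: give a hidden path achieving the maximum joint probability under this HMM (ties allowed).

t=0: δ = [2.778e-02, 1.111e-01, 1.389e-02, 8.333e-02]  (obs o_0=1)
t=1: δ = [6.173e-03, 9.259e-03, 2.315e-03, 5.208e-03]  ψ = [1, 1, 1, 3]  (obs o_1=1)
t=2: δ = [5.144e-04, 7.716e-04, 1.929e-04, 6.430e-04]  ψ = [1, 1, 1, 0]  (obs o_2=1)
t=3: δ = [2.143e-05, 3.215e-05, 3.572e-05, 5.358e-05]  ψ = [1, 1, 3, 0]  (obs o_3=3)
t=4: δ = [4.465e-06, 2.233e-06, 4.465e-06, 2.481e-06]  ψ = [3, 2, 3, 2]  (obs o_4=4)
t=5: δ = [2.791e-07, 1.861e-07, 3.721e-07, 3.101e-07]  ψ = [0, 2, 0, 0]  (obs o_5=0)
backtrack: best end state = 2; path = [1, 1, 0, 3, 0, 2]

path = [1, 1, 0, 3, 0, 2]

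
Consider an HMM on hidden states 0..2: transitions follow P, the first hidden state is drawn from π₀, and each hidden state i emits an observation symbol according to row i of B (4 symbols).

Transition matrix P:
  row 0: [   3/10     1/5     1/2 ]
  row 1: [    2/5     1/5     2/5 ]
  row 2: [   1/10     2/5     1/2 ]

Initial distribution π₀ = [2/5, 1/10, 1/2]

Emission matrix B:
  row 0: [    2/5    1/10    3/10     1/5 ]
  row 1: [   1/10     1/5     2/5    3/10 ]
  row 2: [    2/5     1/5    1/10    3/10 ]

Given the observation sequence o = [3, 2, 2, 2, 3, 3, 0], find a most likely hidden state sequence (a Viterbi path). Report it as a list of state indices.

path = [2, 1, 0, 0, 2, 2, 2]

t=0: δ = [8.000e-02, 3.000e-02, 1.500e-01]  (obs o_0=3)
t=1: δ = [7.200e-03, 2.400e-02, 7.500e-03]  ψ = [0, 2, 2]  (obs o_1=2)
t=2: δ = [2.880e-03, 1.920e-03, 9.600e-04]  ψ = [1, 1, 1]  (obs o_2=2)
t=3: δ = [2.592e-04, 2.304e-04, 1.440e-04]  ψ = [0, 0, 0]  (obs o_3=2)
t=4: δ = [1.843e-05, 1.728e-05, 3.888e-05]  ψ = [1, 2, 0]  (obs o_4=3)
t=5: δ = [1.382e-06, 4.666e-06, 5.832e-06]  ψ = [1, 2, 2]  (obs o_5=3)
t=6: δ = [7.465e-07, 2.333e-07, 1.166e-06]  ψ = [1, 2, 2]  (obs o_6=0)
backtrack: best end state = 2; path = [2, 1, 0, 0, 2, 2, 2]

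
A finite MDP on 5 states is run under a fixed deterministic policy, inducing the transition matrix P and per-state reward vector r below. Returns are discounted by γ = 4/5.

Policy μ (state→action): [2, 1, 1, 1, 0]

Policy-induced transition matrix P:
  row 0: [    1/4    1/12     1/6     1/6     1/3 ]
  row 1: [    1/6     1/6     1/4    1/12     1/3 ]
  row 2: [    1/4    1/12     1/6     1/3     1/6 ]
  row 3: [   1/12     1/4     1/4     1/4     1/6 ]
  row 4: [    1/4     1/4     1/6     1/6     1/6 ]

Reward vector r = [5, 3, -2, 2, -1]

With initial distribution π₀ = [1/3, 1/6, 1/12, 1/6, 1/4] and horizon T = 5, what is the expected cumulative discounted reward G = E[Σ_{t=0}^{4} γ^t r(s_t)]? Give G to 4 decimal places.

t=0: π = [0.3333, 0.1667, 0.0833, 0.1667, 0.2500], E[r] = 2.0833, γ^t·E[r] = 2.083333, running G = 2.083333
t=1: π = [0.2083, 0.1667, 0.1944, 0.1806, 0.2500], E[r] = 1.2639, γ^t·E[r] = 1.011111, running G = 3.094444
t=2: π = [0.2060, 0.1690, 0.1956, 0.2002, 0.2292], E[r] = 1.3171, γ^t·E[r] = 0.842963, running G = 3.937407
t=3: π = [0.2025, 0.1690, 0.1974, 0.2019, 0.2292], E[r] = 1.2994, γ^t·E[r] = 0.665284, running G = 4.602691
t=4: π = [0.2023, 0.1693, 0.1976, 0.2023, 0.2286], E[r] = 1.3000, γ^t·E[r] = 0.532491, running G = 5.135182

G = 5.1352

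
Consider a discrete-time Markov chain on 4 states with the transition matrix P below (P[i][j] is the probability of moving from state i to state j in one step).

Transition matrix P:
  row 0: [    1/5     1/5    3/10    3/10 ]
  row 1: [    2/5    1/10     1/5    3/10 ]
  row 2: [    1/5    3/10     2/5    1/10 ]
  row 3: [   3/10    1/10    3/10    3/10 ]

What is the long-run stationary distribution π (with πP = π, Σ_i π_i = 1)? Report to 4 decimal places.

Balance equations π_j = Σ_i π_i·P[i][j]:
  π_0 = 1/5·π_0 + 2/5·π_1 + 1/5·π_2 + 3/10·π_3
  π_1 = 1/5·π_0 + 1/10·π_1 + 3/10·π_2 + 1/10·π_3
  π_2 = 3/10·π_0 + 1/5·π_1 + 2/5·π_2 + 3/10·π_3
  normalize: π_0 + π_1 + π_2 + π_3 = 1
Solving the linear system gives exactly π = [131/501, 63/334, 313/1002, 119/501].

π = [0.2615, 0.1886, 0.3124, 0.2375]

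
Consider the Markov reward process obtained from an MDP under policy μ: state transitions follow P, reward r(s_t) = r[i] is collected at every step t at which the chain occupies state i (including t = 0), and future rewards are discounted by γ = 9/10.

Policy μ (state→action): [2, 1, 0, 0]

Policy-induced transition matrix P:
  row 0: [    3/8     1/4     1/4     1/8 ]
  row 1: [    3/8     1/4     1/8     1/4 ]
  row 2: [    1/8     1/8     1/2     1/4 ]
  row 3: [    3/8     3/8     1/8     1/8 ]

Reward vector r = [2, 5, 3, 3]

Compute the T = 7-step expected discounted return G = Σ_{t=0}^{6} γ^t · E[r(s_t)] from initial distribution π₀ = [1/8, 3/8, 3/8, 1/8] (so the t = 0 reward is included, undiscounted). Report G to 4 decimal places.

t=0: π = [0.1250, 0.3750, 0.3750, 0.1250], E[r] = 3.6250, γ^t·E[r] = 3.625000, running G = 3.625000
t=1: π = [0.2813, 0.2188, 0.2813, 0.2188], E[r] = 3.1563, γ^t·E[r] = 2.840625, running G = 6.465625
t=2: π = [0.3047, 0.2422, 0.2656, 0.1875], E[r] = 3.1797, γ^t·E[r] = 2.575547, running G = 9.041172
t=3: π = [0.3086, 0.2402, 0.2627, 0.1885], E[r] = 3.1719, γ^t·E[r] = 2.312297, running G = 11.353469
t=4: π = [0.3093, 0.2407, 0.2621, 0.1879], E[r] = 3.1721, γ^t·E[r] = 2.081227, running G = 13.434696
t=5: π = [0.3095, 0.2407, 0.2619, 0.1879], E[r] = 3.1720, γ^t·E[r] = 1.873015, running G = 15.307711
t=6: π = [0.3095, 0.2407, 0.2619, 0.1878], E[r] = 3.1720, γ^t·E[r] = 1.685711, running G = 16.993422

G = 16.9934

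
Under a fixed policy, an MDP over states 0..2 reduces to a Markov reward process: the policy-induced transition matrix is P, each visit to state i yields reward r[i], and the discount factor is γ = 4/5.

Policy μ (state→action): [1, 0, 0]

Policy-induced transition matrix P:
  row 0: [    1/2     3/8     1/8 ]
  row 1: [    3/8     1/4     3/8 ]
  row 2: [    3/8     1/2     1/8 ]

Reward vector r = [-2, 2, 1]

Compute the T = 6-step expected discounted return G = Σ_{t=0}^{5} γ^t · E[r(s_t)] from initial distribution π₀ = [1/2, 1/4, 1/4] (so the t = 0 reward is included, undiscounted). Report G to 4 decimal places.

G = -0.0705

t=0: π = [0.5000, 0.2500, 0.2500], E[r] = -0.2500, γ^t·E[r] = -0.250000, running G = -0.250000
t=1: π = [0.4375, 0.3750, 0.1875], E[r] = 0.0625, γ^t·E[r] = 0.050000, running G = -0.200000
t=2: π = [0.4297, 0.3516, 0.2188], E[r] = 0.0625, γ^t·E[r] = 0.040000, running G = -0.160000
t=3: π = [0.4287, 0.3584, 0.2129], E[r] = 0.0723, γ^t·E[r] = 0.037000, running G = -0.123000
t=4: π = [0.4286, 0.3568, 0.2146], E[r] = 0.0710, γ^t·E[r] = 0.029100, running G = -0.093900
t=5: π = [0.4286, 0.3572, 0.2142], E[r] = 0.0715, γ^t·E[r] = 0.023430, running G = -0.070470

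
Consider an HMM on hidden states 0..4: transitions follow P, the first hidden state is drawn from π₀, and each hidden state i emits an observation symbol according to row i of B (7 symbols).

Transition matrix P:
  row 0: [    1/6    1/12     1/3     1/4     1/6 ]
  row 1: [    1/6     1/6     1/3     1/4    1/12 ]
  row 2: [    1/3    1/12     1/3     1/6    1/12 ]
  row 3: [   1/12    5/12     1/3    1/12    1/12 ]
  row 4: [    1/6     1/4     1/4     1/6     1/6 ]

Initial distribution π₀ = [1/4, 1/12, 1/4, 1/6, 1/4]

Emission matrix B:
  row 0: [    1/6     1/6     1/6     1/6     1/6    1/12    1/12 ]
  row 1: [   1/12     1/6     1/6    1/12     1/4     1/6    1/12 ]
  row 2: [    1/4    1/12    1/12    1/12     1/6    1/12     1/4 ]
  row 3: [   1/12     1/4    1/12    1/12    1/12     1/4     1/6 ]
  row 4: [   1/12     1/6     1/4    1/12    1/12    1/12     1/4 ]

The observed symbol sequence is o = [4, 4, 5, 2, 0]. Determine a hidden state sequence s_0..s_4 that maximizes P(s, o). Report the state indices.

path = [2, 0, 3, 1, 2]

t=0: δ = [4.167e-02, 2.083e-02, 4.167e-02, 1.389e-02, 2.083e-02]  (obs o_0=4)
t=1: δ = [2.315e-03, 1.447e-03, 2.315e-03, 8.681e-04, 5.787e-04]  ψ = [2, 3, 0, 0, 0]  (obs o_1=4)
t=2: δ = [6.430e-05, 6.028e-05, 6.430e-05, 1.447e-04, 3.215e-05]  ψ = [2, 3, 0, 0, 0]  (obs o_2=5)
t=3: δ = [3.572e-06, 1.005e-05, 4.019e-06, 1.340e-06, 3.014e-06]  ψ = [2, 3, 3, 0, 3]  (obs o_3=2)
t=4: δ = [2.791e-07, 1.395e-07, 8.372e-07, 2.093e-07, 6.977e-08]  ψ = [1, 1, 1, 1, 1]  (obs o_4=0)
backtrack: best end state = 2; path = [2, 0, 3, 1, 2]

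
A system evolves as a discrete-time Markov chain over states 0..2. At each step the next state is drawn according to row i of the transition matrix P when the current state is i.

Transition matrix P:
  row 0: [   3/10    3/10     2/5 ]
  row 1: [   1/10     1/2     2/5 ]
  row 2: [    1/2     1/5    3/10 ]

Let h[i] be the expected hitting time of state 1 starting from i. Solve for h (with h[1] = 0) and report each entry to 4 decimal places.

h = [3.7931, 0.0000, 4.1379]

First-step conditioning: h[1] = 0; for i ≠ 1, h[i] = 1 + Σ_k P[i][k]·h[k].
  h[0] = 1 + 3/10·h[0] + 2/5·h[2]
  h[2] = 1 + 1/2·h[0] + 3/10·h[2]
Solving the 2×2 linear system over states ≠ 1 gives exactly h = [110/29, 0, 120/29] (h[1] = 0 is the target).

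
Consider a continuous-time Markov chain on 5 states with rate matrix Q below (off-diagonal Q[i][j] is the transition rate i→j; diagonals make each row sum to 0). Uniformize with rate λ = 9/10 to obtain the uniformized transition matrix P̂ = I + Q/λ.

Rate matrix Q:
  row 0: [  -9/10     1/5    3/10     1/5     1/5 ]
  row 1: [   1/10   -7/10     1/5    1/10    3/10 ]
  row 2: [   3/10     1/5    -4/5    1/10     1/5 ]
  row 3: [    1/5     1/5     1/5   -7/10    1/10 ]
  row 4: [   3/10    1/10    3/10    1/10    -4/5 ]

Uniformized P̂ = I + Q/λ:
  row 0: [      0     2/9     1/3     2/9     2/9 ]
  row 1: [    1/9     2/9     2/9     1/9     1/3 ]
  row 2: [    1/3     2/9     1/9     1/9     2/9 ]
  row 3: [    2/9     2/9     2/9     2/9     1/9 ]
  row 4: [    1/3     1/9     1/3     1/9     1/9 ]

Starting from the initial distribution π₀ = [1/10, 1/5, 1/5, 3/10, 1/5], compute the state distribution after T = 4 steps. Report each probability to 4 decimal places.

π = [0.2038, 0.1995, 0.2411, 0.1506, 0.2050]

t=0: π = [0.1000, 0.2000, 0.2000, 0.3000, 0.2000]
t=1: π = [0.2222, 0.2000, 0.2333, 0.1556, 0.1889]
t=2: π = [0.1975, 0.2012, 0.2420, 0.1531, 0.2062]
t=3: π = [0.2058, 0.1993, 0.2402, 0.1501, 0.2047]
t=4: π = [0.2038, 0.1995, 0.2411, 0.1506, 0.2050]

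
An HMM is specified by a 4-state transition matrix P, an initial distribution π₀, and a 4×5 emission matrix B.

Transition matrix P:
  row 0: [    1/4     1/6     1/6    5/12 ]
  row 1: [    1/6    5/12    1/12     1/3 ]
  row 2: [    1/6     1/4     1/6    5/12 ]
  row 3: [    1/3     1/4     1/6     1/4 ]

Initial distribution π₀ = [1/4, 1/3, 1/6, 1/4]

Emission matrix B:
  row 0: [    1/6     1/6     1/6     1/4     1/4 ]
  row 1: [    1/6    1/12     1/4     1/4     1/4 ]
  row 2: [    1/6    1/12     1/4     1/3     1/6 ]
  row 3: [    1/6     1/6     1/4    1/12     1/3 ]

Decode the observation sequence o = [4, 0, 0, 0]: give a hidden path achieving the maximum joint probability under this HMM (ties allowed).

path = [1, 1, 1, 1]

t=0: δ = [6.250e-02, 8.333e-02, 2.778e-02, 8.333e-02]  (obs o_0=4)
t=1: δ = [4.630e-03, 5.787e-03, 2.315e-03, 4.630e-03]  ψ = [3, 1, 3, 1]  (obs o_1=0)
t=2: δ = [2.572e-04, 4.019e-04, 1.286e-04, 3.215e-04]  ψ = [3, 1, 0, 0]  (obs o_2=0)
t=3: δ = [1.786e-05, 2.791e-05, 8.931e-06, 2.233e-05]  ψ = [3, 1, 3, 1]  (obs o_3=0)
backtrack: best end state = 1; path = [1, 1, 1, 1]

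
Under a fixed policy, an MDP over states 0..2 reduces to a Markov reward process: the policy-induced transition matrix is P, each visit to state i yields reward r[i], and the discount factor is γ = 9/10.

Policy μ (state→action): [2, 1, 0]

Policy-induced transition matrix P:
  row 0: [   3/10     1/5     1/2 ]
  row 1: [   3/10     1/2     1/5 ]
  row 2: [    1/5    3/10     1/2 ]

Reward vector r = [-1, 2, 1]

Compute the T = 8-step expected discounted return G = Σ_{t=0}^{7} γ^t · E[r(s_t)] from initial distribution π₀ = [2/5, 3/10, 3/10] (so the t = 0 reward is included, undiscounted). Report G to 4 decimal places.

G = 4.3195

t=0: π = [0.4000, 0.3000, 0.3000], E[r] = 0.5000, γ^t·E[r] = 0.500000, running G = 0.500000
t=1: π = [0.2700, 0.3200, 0.4100], E[r] = 0.7800, γ^t·E[r] = 0.702000, running G = 1.202000
t=2: π = [0.2590, 0.3370, 0.4040], E[r] = 0.8190, γ^t·E[r] = 0.663390, running G = 1.865390
t=3: π = [0.2596, 0.3415, 0.3989], E[r] = 0.8223, γ^t·E[r] = 0.599457, running G = 2.464847
t=4: π = [0.2601, 0.3423, 0.3976], E[r] = 0.8221, γ^t·E[r] = 0.539393, running G = 3.004240
t=5: π = [0.2602, 0.3425, 0.3973], E[r] = 0.8220, γ^t·E[r] = 0.485363, running G = 3.489603
t=6: π = [0.2603, 0.3425, 0.3973], E[r] = 0.8219, γ^t·E[r] = 0.436805, running G = 3.926408
t=7: π = [0.2603, 0.3425, 0.3973], E[r] = 0.8219, γ^t·E[r] = 0.393121, running G = 4.319530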